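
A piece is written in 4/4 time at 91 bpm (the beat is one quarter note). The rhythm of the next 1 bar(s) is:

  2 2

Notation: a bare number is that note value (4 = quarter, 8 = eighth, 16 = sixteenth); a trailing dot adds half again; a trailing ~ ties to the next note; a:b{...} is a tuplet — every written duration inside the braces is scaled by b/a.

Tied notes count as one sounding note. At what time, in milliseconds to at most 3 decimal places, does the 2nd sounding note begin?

note 2 onset = 2b = 1318.681ms

1. 0.0ms @ 0 + 1318.681ms (2)
2. 1318.681ms @ 2 + 1318.681ms (2)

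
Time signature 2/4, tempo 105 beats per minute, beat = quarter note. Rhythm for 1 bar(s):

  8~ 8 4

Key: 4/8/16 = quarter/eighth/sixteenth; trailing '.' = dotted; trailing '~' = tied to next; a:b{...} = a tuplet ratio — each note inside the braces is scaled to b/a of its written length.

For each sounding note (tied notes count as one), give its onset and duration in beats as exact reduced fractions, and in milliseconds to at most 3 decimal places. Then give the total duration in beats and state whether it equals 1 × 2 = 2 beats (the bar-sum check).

1) 0.0ms=0b +571.429ms=1b
2) 571.429ms=1b +571.429ms=1b
Σ=2b of 2 (105bpm 2/4) — PASS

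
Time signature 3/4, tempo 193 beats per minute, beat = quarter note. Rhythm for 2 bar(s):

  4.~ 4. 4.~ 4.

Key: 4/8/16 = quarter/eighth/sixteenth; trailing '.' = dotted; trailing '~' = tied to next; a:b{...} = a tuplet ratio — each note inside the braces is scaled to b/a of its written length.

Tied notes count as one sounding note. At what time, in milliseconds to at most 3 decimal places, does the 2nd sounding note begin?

note 2 onset = 3b = 932.642ms

1. 0.0ms @ 0 + 932.642ms (3)
2. 932.642ms @ 3 + 932.642ms (3)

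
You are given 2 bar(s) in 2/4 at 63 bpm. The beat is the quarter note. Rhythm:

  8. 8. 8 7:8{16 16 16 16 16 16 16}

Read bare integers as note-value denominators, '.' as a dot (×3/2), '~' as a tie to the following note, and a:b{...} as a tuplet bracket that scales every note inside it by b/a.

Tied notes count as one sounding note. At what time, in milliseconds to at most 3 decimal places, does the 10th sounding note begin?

note 10 onset = 26/7b = 3537.415ms

1. 0.0ms @ 0 + 714.286ms (3/4)
2. 714.286ms @ 3/4 + 714.286ms (3/4)
3. 1428.571ms @ 3/2 + 476.19ms (1/2)
4. 1904.762ms @ 2 + 272.109ms (2/7)
5. 2176.871ms @ 16/7 + 272.109ms (2/7)
6. 2448.98ms @ 18/7 + 272.109ms (2/7)
7. 2721.088ms @ 20/7 + 272.109ms (2/7)
8. 2993.197ms @ 22/7 + 272.109ms (2/7)
9. 3265.306ms @ 24/7 + 272.109ms (2/7)
10. 3537.415ms @ 26/7 + 272.109ms (2/7)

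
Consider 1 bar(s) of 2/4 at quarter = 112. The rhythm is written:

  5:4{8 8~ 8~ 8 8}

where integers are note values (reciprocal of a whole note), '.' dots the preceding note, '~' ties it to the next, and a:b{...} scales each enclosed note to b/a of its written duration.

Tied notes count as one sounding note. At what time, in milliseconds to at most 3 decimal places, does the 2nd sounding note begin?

note 2 onset = 2/5b = 214.286ms

1. 0.0ms @ 0 + 214.286ms (2/5)
2. 214.286ms @ 2/5 + 642.857ms (6/5)
3. 857.143ms @ 8/5 + 214.286ms (2/5)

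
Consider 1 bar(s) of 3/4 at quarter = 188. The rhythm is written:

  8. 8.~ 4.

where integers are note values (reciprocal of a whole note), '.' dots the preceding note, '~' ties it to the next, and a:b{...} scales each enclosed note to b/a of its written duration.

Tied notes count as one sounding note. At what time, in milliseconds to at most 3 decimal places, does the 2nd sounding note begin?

note 2 onset = 3/4b = 239.362ms

1. 0.0ms @ 0 + 239.362ms (3/4)
2. 239.362ms @ 3/4 + 718.085ms (9/4)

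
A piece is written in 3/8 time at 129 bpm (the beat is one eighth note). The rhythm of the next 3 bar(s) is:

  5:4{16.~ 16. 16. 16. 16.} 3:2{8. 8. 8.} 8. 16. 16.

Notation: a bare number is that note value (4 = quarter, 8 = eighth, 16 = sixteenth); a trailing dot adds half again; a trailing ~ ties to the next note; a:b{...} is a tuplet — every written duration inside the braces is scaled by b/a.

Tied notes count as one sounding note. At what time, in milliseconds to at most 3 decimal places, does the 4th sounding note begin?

1. 0.0ms @ 0 + 558.14ms (6/5)
2. 558.14ms @ 6/5 + 279.07ms (3/5)
3. 837.209ms @ 9/5 + 279.07ms (3/5)
4. 1116.279ms @ 12/5 + 279.07ms (3/5)
5. 1395.349ms @ 3 + 465.116ms (1)
6. 1860.465ms @ 4 + 465.116ms (1)
7. 2325.581ms @ 5 + 465.116ms (1)
8. 2790.698ms @ 6 + 697.674ms (3/2)
9. 3488.372ms @ 15/2 + 348.837ms (3/4)
10. 3837.209ms @ 33/4 + 348.837ms (3/4)

note 4 onset = 12/5b = 1116.279ms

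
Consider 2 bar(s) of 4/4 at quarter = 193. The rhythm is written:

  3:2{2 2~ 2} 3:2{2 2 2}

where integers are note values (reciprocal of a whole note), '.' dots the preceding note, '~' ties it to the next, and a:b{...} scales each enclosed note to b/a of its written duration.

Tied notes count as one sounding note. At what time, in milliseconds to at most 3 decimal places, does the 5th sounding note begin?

1. 0.0ms @ 0 + 414.508ms (4/3)
2. 414.508ms @ 4/3 + 829.016ms (8/3)
3. 1243.523ms @ 4 + 414.508ms (4/3)
4. 1658.031ms @ 16/3 + 414.508ms (4/3)
5. 2072.539ms @ 20/3 + 414.508ms (4/3)

note 5 onset = 20/3b = 2072.539ms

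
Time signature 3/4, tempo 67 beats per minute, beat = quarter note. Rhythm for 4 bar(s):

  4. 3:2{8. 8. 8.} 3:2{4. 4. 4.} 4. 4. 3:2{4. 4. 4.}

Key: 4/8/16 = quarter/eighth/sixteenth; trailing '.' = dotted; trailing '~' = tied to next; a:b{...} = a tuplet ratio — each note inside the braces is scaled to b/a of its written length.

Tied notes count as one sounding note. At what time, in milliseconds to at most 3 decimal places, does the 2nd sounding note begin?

note 2 onset = 3/2b = 1343.284ms

1. 0.0ms @ 0 + 1343.284ms (3/2)
2. 1343.284ms @ 3/2 + 447.761ms (1/2)
3. 1791.045ms @ 2 + 447.761ms (1/2)
4. 2238.806ms @ 5/2 + 447.761ms (1/2)
5. 2686.567ms @ 3 + 895.522ms (1)
6. 3582.09ms @ 4 + 895.522ms (1)
7. 4477.612ms @ 5 + 895.522ms (1)
8. 5373.134ms @ 6 + 1343.284ms (3/2)
9. 6716.418ms @ 15/2 + 1343.284ms (3/2)
10. 8059.701ms @ 9 + 895.522ms (1)
11. 8955.224ms @ 10 + 895.522ms (1)
12. 9850.746ms @ 11 + 895.522ms (1)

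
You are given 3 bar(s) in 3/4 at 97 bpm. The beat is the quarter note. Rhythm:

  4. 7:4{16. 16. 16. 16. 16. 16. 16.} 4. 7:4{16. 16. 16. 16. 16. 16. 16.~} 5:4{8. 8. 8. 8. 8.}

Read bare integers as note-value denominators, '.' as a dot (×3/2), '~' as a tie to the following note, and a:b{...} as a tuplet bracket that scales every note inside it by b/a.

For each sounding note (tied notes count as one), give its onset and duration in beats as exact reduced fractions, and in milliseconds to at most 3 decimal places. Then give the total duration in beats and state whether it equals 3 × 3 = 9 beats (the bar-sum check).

1) 0.0ms=0b +927.835ms=3/2b
2) 927.835ms=3/2b +132.548ms=3/14b
3) 1060.383ms=12/7b +132.548ms=3/14b
4) 1192.931ms=27/14b +132.548ms=3/14b
5) 1325.479ms=15/7b +132.548ms=3/14b
6) 1458.027ms=33/14b +132.548ms=3/14b
7) 1590.574ms=18/7b +132.548ms=3/14b
8) 1723.122ms=39/14b +132.548ms=3/14b
9) 1855.67ms=3b +927.835ms=3/2b
10) 2783.505ms=9/2b +132.548ms=3/14b
11) 2916.053ms=33/7b +132.548ms=3/14b
12) 3048.601ms=69/14b +132.548ms=3/14b
13) 3181.149ms=36/7b +132.548ms=3/14b
14) 3313.697ms=75/14b +132.548ms=3/14b
15) 3446.244ms=39/7b +132.548ms=3/14b
16) 3578.792ms=81/14b +503.682ms=57/70b
17) 4082.474ms=33/5b +371.134ms=3/5b
18) 4453.608ms=36/5b +371.134ms=3/5b
19) 4824.742ms=39/5b +371.134ms=3/5b
20) 5195.876ms=42/5b +371.134ms=3/5b
Σ=9b of 9 (97bpm 3/4) — PASS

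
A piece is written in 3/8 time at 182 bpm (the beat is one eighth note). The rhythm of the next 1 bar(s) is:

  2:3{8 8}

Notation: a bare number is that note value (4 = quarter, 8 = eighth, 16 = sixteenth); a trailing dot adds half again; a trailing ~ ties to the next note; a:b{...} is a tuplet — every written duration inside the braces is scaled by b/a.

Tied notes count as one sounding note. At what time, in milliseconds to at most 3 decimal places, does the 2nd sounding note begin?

note 2 onset = 3/2b = 494.505ms

1. 0.0ms @ 0 + 494.505ms (3/2)
2. 494.505ms @ 3/2 + 494.505ms (3/2)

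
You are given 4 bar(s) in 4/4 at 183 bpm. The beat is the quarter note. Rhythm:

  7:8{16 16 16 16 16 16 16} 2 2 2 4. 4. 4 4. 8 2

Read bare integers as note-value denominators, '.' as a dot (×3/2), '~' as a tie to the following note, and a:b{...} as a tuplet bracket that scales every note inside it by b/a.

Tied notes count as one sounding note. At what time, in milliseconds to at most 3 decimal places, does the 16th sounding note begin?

1. 0.0ms @ 0 + 93.677ms (2/7)
2. 93.677ms @ 2/7 + 93.677ms (2/7)
3. 187.354ms @ 4/7 + 93.677ms (2/7)
4. 281.03ms @ 6/7 + 93.677ms (2/7)
5. 374.707ms @ 8/7 + 93.677ms (2/7)
6. 468.384ms @ 10/7 + 93.677ms (2/7)
7. 562.061ms @ 12/7 + 93.677ms (2/7)
8. 655.738ms @ 2 + 655.738ms (2)
9. 1311.475ms @ 4 + 655.738ms (2)
10. 1967.213ms @ 6 + 655.738ms (2)
11. 2622.951ms @ 8 + 491.803ms (3/2)
12. 3114.754ms @ 19/2 + 491.803ms (3/2)
13. 3606.557ms @ 11 + 327.869ms (1)
14. 3934.426ms @ 12 + 491.803ms (3/2)
15. 4426.23ms @ 27/2 + 163.934ms (1/2)
16. 4590.164ms @ 14 + 655.738ms (2)

note 16 onset = 14b = 4590.164ms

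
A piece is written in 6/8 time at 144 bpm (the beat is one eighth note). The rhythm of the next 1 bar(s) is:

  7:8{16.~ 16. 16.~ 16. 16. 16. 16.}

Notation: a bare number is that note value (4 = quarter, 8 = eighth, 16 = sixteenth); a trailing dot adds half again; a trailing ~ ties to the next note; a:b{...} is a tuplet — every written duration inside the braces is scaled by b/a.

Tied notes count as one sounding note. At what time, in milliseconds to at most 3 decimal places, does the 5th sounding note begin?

note 5 onset = 36/7b = 2142.857ms

1. 0.0ms @ 0 + 714.286ms (12/7)
2. 714.286ms @ 12/7 + 714.286ms (12/7)
3. 1428.571ms @ 24/7 + 357.143ms (6/7)
4. 1785.714ms @ 30/7 + 357.143ms (6/7)
5. 2142.857ms @ 36/7 + 357.143ms (6/7)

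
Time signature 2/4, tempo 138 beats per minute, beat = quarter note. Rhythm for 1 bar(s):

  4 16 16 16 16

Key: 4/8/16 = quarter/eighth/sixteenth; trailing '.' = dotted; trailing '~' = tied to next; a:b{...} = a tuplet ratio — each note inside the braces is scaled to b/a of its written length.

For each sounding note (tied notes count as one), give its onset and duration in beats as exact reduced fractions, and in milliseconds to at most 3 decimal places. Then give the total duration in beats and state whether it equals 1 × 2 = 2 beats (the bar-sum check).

1) 0.0ms=0b +434.783ms=1b
2) 434.783ms=1b +108.696ms=1/4b
3) 543.478ms=5/4b +108.696ms=1/4b
4) 652.174ms=3/2b +108.696ms=1/4b
5) 760.87ms=7/4b +108.696ms=1/4b
Σ=2b of 2 (138bpm 2/4) — PASS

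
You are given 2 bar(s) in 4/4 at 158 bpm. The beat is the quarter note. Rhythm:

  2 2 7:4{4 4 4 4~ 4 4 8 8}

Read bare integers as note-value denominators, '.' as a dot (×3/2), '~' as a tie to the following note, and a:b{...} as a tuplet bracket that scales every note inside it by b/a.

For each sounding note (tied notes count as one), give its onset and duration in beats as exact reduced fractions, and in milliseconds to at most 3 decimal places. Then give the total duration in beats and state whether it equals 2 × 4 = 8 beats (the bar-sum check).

1) 0.0ms=0b +759.494ms=2b
2) 759.494ms=2b +759.494ms=2b
3) 1518.987ms=4b +216.998ms=4/7b
4) 1735.986ms=32/7b +216.998ms=4/7b
5) 1952.984ms=36/7b +216.998ms=4/7b
6) 2169.982ms=40/7b +433.996ms=8/7b
7) 2603.978ms=48/7b +216.998ms=4/7b
8) 2820.976ms=52/7b +108.499ms=2/7b
9) 2929.476ms=54/7b +108.499ms=2/7b
Σ=8b of 8 (158bpm 4/4) — PASS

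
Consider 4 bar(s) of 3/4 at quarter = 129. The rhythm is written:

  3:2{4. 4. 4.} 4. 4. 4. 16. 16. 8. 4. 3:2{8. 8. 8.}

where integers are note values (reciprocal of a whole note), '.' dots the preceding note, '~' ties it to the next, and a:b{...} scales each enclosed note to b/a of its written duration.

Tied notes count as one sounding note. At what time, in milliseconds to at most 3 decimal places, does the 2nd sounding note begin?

note 2 onset = 1b = 465.116ms

1. 0.0ms @ 0 + 465.116ms (1)
2. 465.116ms @ 1 + 465.116ms (1)
3. 930.233ms @ 2 + 465.116ms (1)
4. 1395.349ms @ 3 + 697.674ms (3/2)
5. 2093.023ms @ 9/2 + 697.674ms (3/2)
6. 2790.698ms @ 6 + 697.674ms (3/2)
7. 3488.372ms @ 15/2 + 174.419ms (3/8)
8. 3662.791ms @ 63/8 + 174.419ms (3/8)
9. 3837.209ms @ 33/4 + 348.837ms (3/4)
10. 4186.047ms @ 9 + 697.674ms (3/2)
11. 4883.721ms @ 21/2 + 232.558ms (1/2)
12. 5116.279ms @ 11 + 232.558ms (1/2)
13. 5348.837ms @ 23/2 + 232.558ms (1/2)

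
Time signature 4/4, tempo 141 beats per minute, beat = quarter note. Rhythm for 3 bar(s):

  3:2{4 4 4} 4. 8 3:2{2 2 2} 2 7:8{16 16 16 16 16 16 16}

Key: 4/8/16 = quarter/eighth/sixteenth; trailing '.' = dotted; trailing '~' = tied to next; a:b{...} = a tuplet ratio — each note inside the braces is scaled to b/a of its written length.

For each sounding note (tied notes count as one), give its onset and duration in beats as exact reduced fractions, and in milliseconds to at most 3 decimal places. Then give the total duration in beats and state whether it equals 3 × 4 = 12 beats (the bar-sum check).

1) 0.0ms=0b +283.688ms=2/3b
2) 283.688ms=2/3b +283.688ms=2/3b
3) 567.376ms=4/3b +283.688ms=2/3b
4) 851.064ms=2b +638.298ms=3/2b
5) 1489.362ms=7/2b +212.766ms=1/2b
6) 1702.128ms=4b +567.376ms=4/3b
7) 2269.504ms=16/3b +567.376ms=4/3b
8) 2836.879ms=20/3b +567.376ms=4/3b
9) 3404.255ms=8b +851.064ms=2b
10) 4255.319ms=10b +121.581ms=2/7b
11) 4376.9ms=72/7b +121.581ms=2/7b
12) 4498.48ms=74/7b +121.581ms=2/7b
13) 4620.061ms=76/7b +121.581ms=2/7b
14) 4741.641ms=78/7b +121.581ms=2/7b
15) 4863.222ms=80/7b +121.581ms=2/7b
16) 4984.802ms=82/7b +121.581ms=2/7b
Σ=12b of 12 (141bpm 4/4) — PASS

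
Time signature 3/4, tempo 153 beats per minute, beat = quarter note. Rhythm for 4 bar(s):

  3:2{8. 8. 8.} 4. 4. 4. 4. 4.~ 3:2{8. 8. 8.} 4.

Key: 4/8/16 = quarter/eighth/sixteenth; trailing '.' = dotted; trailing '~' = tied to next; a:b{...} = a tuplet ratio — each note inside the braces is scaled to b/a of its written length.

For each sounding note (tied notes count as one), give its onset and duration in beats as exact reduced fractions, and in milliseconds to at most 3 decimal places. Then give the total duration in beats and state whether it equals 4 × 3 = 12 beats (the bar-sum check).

1) 0.0ms=0b +196.078ms=1/2b
2) 196.078ms=1/2b +196.078ms=1/2b
3) 392.157ms=1b +196.078ms=1/2b
4) 588.235ms=3/2b +588.235ms=3/2b
5) 1176.471ms=3b +588.235ms=3/2b
6) 1764.706ms=9/2b +588.235ms=3/2b
7) 2352.941ms=6b +588.235ms=3/2b
8) 2941.176ms=15/2b +784.314ms=2b
9) 3725.49ms=19/2b +196.078ms=1/2b
10) 3921.569ms=10b +196.078ms=1/2b
11) 4117.647ms=21/2b +588.235ms=3/2b
Σ=12b of 12 (153bpm 3/4) — PASS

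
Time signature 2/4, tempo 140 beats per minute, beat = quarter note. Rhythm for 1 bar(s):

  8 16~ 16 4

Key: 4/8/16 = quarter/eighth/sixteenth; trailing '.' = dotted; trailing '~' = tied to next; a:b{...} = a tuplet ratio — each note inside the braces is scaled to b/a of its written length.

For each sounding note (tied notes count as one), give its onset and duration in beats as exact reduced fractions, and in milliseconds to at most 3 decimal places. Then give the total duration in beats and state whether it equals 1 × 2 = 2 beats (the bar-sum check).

1) 0.0ms=0b +214.286ms=1/2b
2) 214.286ms=1/2b +214.286ms=1/2b
3) 428.571ms=1b +428.571ms=1b
Σ=2b of 2 (140bpm 2/4) — PASS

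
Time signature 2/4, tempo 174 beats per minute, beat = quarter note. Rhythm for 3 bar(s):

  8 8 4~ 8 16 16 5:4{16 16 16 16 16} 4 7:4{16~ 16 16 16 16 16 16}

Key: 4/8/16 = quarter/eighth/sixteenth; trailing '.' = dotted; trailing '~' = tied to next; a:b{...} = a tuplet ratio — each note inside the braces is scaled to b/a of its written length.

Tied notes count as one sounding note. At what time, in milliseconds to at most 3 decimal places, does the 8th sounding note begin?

note 8 onset = 17/5b = 1172.414ms

1. 0.0ms @ 0 + 172.414ms (1/2)
2. 172.414ms @ 1/2 + 172.414ms (1/2)
3. 344.828ms @ 1 + 517.241ms (3/2)
4. 862.069ms @ 5/2 + 86.207ms (1/4)
5. 948.276ms @ 11/4 + 86.207ms (1/4)
6. 1034.483ms @ 3 + 68.966ms (1/5)
7. 1103.448ms @ 16/5 + 68.966ms (1/5)
8. 1172.414ms @ 17/5 + 68.966ms (1/5)
9. 1241.379ms @ 18/5 + 68.966ms (1/5)
10. 1310.345ms @ 19/5 + 68.966ms (1/5)
11. 1379.31ms @ 4 + 344.828ms (1)
12. 1724.138ms @ 5 + 98.522ms (2/7)
13. 1822.66ms @ 37/7 + 49.261ms (1/7)
14. 1871.921ms @ 38/7 + 49.261ms (1/7)
15. 1921.182ms @ 39/7 + 49.261ms (1/7)
16. 1970.443ms @ 40/7 + 49.261ms (1/7)
17. 2019.704ms @ 41/7 + 49.261ms (1/7)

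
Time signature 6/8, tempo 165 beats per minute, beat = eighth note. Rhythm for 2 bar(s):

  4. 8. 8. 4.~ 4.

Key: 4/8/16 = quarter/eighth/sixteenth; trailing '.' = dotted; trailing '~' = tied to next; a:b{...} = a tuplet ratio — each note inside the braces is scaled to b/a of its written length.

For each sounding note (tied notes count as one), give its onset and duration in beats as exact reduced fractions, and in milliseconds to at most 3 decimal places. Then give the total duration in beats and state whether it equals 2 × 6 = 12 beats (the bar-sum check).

1) 0.0ms=0b +1090.909ms=3b
2) 1090.909ms=3b +545.455ms=3/2b
3) 1636.364ms=9/2b +545.455ms=3/2b
4) 2181.818ms=6b +2181.818ms=6b
Σ=12b of 12 (165bpm 6/8) — PASS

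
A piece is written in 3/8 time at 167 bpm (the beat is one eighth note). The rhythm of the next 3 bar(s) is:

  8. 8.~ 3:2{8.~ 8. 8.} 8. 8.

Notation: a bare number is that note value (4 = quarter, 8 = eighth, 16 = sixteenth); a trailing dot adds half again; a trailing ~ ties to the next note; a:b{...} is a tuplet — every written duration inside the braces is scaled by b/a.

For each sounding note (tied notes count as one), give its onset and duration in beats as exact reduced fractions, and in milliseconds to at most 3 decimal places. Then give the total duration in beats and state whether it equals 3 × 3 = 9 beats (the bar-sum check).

1) 0.0ms=0b +538.922ms=3/2b
2) 538.922ms=3/2b +1257.485ms=7/2b
3) 1796.407ms=5b +359.281ms=1b
4) 2155.689ms=6b +538.922ms=3/2b
5) 2694.611ms=15/2b +538.922ms=3/2b
Σ=9b of 9 (167bpm 3/8) — PASS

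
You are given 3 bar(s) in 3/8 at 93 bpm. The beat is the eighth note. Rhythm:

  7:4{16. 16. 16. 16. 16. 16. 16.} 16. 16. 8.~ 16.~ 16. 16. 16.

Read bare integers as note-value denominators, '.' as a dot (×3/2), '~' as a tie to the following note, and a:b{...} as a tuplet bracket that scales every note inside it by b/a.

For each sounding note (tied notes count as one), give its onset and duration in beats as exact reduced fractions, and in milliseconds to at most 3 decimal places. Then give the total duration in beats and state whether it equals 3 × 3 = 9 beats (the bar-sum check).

1) 0.0ms=0b +276.498ms=3/7b
2) 276.498ms=3/7b +276.498ms=3/7b
3) 552.995ms=6/7b +276.498ms=3/7b
4) 829.493ms=9/7b +276.498ms=3/7b
5) 1105.991ms=12/7b +276.498ms=3/7b
6) 1382.488ms=15/7b +276.498ms=3/7b
7) 1658.986ms=18/7b +276.498ms=3/7b
8) 1935.484ms=3b +483.871ms=3/4b
9) 2419.355ms=15/4b +483.871ms=3/4b
10) 2903.226ms=9/2b +1935.484ms=3b
11) 4838.71ms=15/2b +483.871ms=3/4b
12) 5322.581ms=33/4b +483.871ms=3/4b
Σ=9b of 9 (93bpm 3/8) — PASS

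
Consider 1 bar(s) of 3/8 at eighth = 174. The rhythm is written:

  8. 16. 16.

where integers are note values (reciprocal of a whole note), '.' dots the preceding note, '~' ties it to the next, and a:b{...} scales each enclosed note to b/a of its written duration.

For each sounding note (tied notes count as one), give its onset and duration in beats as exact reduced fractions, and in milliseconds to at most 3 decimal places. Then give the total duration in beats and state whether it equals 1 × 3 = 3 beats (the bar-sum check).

1) 0.0ms=0b +517.241ms=3/2b
2) 517.241ms=3/2b +258.621ms=3/4b
3) 775.862ms=9/4b +258.621ms=3/4b
Σ=3b of 3 (174bpm 3/8) — PASS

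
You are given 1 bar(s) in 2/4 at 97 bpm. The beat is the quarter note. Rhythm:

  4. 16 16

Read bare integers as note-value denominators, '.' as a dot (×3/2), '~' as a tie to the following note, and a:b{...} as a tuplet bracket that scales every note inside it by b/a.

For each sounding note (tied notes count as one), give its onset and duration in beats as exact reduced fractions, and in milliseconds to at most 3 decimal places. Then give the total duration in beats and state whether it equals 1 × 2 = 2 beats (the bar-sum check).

1) 0.0ms=0b +927.835ms=3/2b
2) 927.835ms=3/2b +154.639ms=1/4b
3) 1082.474ms=7/4b +154.639ms=1/4b
Σ=2b of 2 (97bpm 2/4) — PASS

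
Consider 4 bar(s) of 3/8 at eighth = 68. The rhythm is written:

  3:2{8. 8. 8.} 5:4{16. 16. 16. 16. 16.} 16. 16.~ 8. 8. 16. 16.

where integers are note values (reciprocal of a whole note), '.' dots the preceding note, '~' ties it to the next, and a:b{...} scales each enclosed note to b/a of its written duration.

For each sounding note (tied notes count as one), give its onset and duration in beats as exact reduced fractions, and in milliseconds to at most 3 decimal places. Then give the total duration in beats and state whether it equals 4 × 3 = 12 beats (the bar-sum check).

1) 0.0ms=0b +882.353ms=1b
2) 882.353ms=1b +882.353ms=1b
3) 1764.706ms=2b +882.353ms=1b
4) 2647.059ms=3b +529.412ms=3/5b
5) 3176.471ms=18/5b +529.412ms=3/5b
6) 3705.882ms=21/5b +529.412ms=3/5b
7) 4235.294ms=24/5b +529.412ms=3/5b
8) 4764.706ms=27/5b +529.412ms=3/5b
9) 5294.118ms=6b +661.765ms=3/4b
10) 5955.882ms=27/4b +1985.294ms=9/4b
11) 7941.176ms=9b +1323.529ms=3/2b
12) 9264.706ms=21/2b +661.765ms=3/4b
13) 9926.471ms=45/4b +661.765ms=3/4b
Σ=12b of 12 (68bpm 3/8) — PASS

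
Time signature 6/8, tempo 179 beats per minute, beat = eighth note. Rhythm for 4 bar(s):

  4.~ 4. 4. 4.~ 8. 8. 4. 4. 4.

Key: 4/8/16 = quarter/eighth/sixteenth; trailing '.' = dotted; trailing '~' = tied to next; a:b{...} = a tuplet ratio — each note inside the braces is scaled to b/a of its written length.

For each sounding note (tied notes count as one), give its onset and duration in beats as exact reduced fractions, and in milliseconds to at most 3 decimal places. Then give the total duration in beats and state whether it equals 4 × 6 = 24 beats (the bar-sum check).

1) 0.0ms=0b +2011.173ms=6b
2) 2011.173ms=6b +1005.587ms=3b
3) 3016.76ms=9b +1508.38ms=9/2b
4) 4525.14ms=27/2b +502.793ms=3/2b
5) 5027.933ms=15b +1005.587ms=3b
6) 6033.52ms=18b +1005.587ms=3b
7) 7039.106ms=21b +1005.587ms=3b
Σ=24b of 24 (179bpm 6/8) — PASS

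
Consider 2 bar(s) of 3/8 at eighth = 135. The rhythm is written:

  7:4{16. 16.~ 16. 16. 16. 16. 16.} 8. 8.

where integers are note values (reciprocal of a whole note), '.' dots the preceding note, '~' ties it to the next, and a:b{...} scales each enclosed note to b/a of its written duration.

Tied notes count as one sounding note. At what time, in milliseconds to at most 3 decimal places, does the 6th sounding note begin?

note 6 onset = 18/7b = 1142.857ms

1. 0.0ms @ 0 + 190.476ms (3/7)
2. 190.476ms @ 3/7 + 380.952ms (6/7)
3. 571.429ms @ 9/7 + 190.476ms (3/7)
4. 761.905ms @ 12/7 + 190.476ms (3/7)
5. 952.381ms @ 15/7 + 190.476ms (3/7)
6. 1142.857ms @ 18/7 + 190.476ms (3/7)
7. 1333.333ms @ 3 + 666.667ms (3/2)
8. 2000.0ms @ 9/2 + 666.667ms (3/2)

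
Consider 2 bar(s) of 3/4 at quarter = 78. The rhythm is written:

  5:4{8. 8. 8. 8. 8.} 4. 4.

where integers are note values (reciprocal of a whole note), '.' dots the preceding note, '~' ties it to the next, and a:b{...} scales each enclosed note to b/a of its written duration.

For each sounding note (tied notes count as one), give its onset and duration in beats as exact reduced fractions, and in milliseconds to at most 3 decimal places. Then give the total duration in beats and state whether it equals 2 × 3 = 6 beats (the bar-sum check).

1) 0.0ms=0b +461.538ms=3/5b
2) 461.538ms=3/5b +461.538ms=3/5b
3) 923.077ms=6/5b +461.538ms=3/5b
4) 1384.615ms=9/5b +461.538ms=3/5b
5) 1846.154ms=12/5b +461.538ms=3/5b
6) 2307.692ms=3b +1153.846ms=3/2b
7) 3461.538ms=9/2b +1153.846ms=3/2b
Σ=6b of 6 (78bpm 3/4) — PASS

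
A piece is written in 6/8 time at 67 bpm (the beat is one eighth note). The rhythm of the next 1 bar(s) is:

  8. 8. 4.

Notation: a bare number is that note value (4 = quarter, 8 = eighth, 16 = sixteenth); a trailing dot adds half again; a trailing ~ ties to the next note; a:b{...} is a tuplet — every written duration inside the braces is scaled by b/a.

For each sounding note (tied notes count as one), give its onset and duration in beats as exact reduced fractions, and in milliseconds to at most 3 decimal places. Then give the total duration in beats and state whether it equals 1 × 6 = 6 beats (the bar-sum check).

1) 0.0ms=0b +1343.284ms=3/2b
2) 1343.284ms=3/2b +1343.284ms=3/2b
3) 2686.567ms=3b +2686.567ms=3b
Σ=6b of 6 (67bpm 6/8) — PASS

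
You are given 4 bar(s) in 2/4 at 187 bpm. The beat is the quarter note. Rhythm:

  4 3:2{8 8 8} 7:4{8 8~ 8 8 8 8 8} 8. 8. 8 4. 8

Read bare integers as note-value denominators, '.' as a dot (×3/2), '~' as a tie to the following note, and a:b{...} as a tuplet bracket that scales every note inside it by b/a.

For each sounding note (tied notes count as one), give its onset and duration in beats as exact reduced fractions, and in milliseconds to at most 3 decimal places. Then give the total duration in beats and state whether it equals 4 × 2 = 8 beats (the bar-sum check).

1) 0.0ms=0b +320.856ms=1b
2) 320.856ms=1b +106.952ms=1/3b
3) 427.807ms=4/3b +106.952ms=1/3b
4) 534.759ms=5/3b +106.952ms=1/3b
5) 641.711ms=2b +91.673ms=2/7b
6) 733.384ms=16/7b +183.346ms=4/7b
7) 916.73ms=20/7b +91.673ms=2/7b
8) 1008.403ms=22/7b +91.673ms=2/7b
9) 1100.076ms=24/7b +91.673ms=2/7b
10) 1191.749ms=26/7b +91.673ms=2/7b
11) 1283.422ms=4b +240.642ms=3/4b
12) 1524.064ms=19/4b +240.642ms=3/4b
13) 1764.706ms=11/2b +160.428ms=1/2b
14) 1925.134ms=6b +481.283ms=3/2b
15) 2406.417ms=15/2b +160.428ms=1/2b
Σ=8b of 8 (187bpm 2/4) — PASS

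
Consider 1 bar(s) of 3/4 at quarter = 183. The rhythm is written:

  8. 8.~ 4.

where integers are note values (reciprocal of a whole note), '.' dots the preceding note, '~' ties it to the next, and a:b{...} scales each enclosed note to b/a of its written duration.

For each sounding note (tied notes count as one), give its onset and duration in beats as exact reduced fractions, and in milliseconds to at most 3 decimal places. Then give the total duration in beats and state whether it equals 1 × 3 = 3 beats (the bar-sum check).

1) 0.0ms=0b +245.902ms=3/4b
2) 245.902ms=3/4b +737.705ms=9/4b
Σ=3b of 3 (183bpm 3/4) — PASS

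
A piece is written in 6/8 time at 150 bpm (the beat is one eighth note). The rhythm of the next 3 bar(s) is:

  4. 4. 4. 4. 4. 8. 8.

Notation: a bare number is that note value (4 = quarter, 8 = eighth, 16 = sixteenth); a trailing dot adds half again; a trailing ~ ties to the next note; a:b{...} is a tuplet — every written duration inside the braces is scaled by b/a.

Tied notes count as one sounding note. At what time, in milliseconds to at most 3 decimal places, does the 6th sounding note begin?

note 6 onset = 15b = 6000.0ms

1. 0.0ms @ 0 + 1200.0ms (3)
2. 1200.0ms @ 3 + 1200.0ms (3)
3. 2400.0ms @ 6 + 1200.0ms (3)
4. 3600.0ms @ 9 + 1200.0ms (3)
5. 4800.0ms @ 12 + 1200.0ms (3)
6. 6000.0ms @ 15 + 600.0ms (3/2)
7. 6600.0ms @ 33/2 + 600.0ms (3/2)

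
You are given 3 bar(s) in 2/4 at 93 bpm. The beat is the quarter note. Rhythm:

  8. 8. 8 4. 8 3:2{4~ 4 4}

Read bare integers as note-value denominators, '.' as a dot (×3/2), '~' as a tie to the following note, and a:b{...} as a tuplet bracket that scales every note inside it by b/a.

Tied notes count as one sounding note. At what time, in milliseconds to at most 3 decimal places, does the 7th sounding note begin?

1. 0.0ms @ 0 + 483.871ms (3/4)
2. 483.871ms @ 3/4 + 483.871ms (3/4)
3. 967.742ms @ 3/2 + 322.581ms (1/2)
4. 1290.323ms @ 2 + 967.742ms (3/2)
5. 2258.065ms @ 7/2 + 322.581ms (1/2)
6. 2580.645ms @ 4 + 860.215ms (4/3)
7. 3440.86ms @ 16/3 + 430.108ms (2/3)

note 7 onset = 16/3b = 3440.86ms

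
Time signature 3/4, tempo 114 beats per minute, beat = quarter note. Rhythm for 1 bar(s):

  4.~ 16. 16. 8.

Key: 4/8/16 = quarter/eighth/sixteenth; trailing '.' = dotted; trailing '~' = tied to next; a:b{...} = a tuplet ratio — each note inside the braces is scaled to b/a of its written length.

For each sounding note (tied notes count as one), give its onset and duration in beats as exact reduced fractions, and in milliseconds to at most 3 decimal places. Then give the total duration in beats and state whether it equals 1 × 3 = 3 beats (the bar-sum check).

1) 0.0ms=0b +986.842ms=15/8b
2) 986.842ms=15/8b +197.368ms=3/8b
3) 1184.211ms=9/4b +394.737ms=3/4b
Σ=3b of 3 (114bpm 3/4) — PASS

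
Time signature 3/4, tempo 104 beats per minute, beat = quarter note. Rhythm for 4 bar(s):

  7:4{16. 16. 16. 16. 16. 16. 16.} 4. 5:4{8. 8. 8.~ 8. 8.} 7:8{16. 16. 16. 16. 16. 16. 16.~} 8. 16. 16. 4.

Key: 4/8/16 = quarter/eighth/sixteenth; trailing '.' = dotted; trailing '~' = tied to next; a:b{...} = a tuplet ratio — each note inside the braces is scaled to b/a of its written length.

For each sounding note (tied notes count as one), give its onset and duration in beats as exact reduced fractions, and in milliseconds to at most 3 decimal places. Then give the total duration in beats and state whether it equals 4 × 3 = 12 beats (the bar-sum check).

1) 0.0ms=0b +123.626ms=3/14b
2) 123.626ms=3/14b +123.626ms=3/14b
3) 247.253ms=3/7b +123.626ms=3/14b
4) 370.879ms=9/14b +123.626ms=3/14b
5) 494.505ms=6/7b +123.626ms=3/14b
6) 618.132ms=15/14b +123.626ms=3/14b
7) 741.758ms=9/7b +123.626ms=3/14b
8) 865.385ms=3/2b +865.385ms=3/2b
9) 1730.769ms=3b +346.154ms=3/5b
10) 2076.923ms=18/5b +346.154ms=3/5b
11) 2423.077ms=21/5b +692.308ms=6/5b
12) 3115.385ms=27/5b +346.154ms=3/5b
13) 3461.538ms=6b +247.253ms=3/7b
14) 3708.791ms=45/7b +247.253ms=3/7b
15) 3956.044ms=48/7b +247.253ms=3/7b
16) 4203.297ms=51/7b +247.253ms=3/7b
17) 4450.549ms=54/7b +247.253ms=3/7b
18) 4697.802ms=57/7b +247.253ms=3/7b
19) 4945.055ms=60/7b +679.945ms=33/28b
20) 5625.0ms=39/4b +216.346ms=3/8b
21) 5841.346ms=81/8b +216.346ms=3/8b
22) 6057.692ms=21/2b +865.385ms=3/2b
Σ=12b of 12 (104bpm 3/4) — PASS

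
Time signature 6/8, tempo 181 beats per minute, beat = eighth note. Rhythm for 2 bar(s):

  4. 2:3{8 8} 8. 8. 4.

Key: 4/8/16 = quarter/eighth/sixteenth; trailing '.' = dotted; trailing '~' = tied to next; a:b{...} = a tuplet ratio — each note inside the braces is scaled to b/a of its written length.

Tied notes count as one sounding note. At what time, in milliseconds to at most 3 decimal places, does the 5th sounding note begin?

note 5 onset = 15/2b = 2486.188ms

1. 0.0ms @ 0 + 994.475ms (3)
2. 994.475ms @ 3 + 497.238ms (3/2)
3. 1491.713ms @ 9/2 + 497.238ms (3/2)
4. 1988.95ms @ 6 + 497.238ms (3/2)
5. 2486.188ms @ 15/2 + 497.238ms (3/2)
6. 2983.425ms @ 9 + 994.475ms (3)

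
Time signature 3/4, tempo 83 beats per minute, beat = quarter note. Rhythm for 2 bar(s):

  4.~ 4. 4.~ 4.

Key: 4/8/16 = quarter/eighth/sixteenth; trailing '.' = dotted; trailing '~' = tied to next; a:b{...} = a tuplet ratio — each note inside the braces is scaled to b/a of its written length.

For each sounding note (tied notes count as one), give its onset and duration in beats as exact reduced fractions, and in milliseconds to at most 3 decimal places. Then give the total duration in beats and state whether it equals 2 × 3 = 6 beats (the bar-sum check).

1) 0.0ms=0b +2168.675ms=3b
2) 2168.675ms=3b +2168.675ms=3b
Σ=6b of 6 (83bpm 3/4) — PASS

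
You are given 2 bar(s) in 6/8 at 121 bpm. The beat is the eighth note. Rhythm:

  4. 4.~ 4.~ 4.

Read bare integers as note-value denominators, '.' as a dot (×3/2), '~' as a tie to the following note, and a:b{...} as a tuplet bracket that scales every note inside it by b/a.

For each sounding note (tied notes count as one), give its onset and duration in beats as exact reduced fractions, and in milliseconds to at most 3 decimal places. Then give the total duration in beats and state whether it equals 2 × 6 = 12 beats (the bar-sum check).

1) 0.0ms=0b +1487.603ms=3b
2) 1487.603ms=3b +4462.81ms=9b
Σ=12b of 12 (121bpm 6/8) — PASS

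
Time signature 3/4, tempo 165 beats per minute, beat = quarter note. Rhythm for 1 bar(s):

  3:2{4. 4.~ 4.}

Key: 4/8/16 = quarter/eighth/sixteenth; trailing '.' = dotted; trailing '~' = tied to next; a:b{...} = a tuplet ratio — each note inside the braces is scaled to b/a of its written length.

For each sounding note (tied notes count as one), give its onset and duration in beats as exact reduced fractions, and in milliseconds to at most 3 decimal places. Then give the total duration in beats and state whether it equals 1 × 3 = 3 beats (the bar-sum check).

1) 0.0ms=0b +363.636ms=1b
2) 363.636ms=1b +727.273ms=2b
Σ=3b of 3 (165bpm 3/4) — PASS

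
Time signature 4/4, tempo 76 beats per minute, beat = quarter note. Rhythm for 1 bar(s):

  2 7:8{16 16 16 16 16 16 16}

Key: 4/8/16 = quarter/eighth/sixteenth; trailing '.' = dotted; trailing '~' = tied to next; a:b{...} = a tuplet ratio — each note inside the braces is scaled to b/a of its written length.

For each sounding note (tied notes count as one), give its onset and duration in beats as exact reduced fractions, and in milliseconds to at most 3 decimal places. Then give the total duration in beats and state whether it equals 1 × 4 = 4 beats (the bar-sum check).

1) 0.0ms=0b +1578.947ms=2b
2) 1578.947ms=2b +225.564ms=2/7b
3) 1804.511ms=16/7b +225.564ms=2/7b
4) 2030.075ms=18/7b +225.564ms=2/7b
5) 2255.639ms=20/7b +225.564ms=2/7b
6) 2481.203ms=22/7b +225.564ms=2/7b
7) 2706.767ms=24/7b +225.564ms=2/7b
8) 2932.331ms=26/7b +225.564ms=2/7b
Σ=4b of 4 (76bpm 4/4) — PASS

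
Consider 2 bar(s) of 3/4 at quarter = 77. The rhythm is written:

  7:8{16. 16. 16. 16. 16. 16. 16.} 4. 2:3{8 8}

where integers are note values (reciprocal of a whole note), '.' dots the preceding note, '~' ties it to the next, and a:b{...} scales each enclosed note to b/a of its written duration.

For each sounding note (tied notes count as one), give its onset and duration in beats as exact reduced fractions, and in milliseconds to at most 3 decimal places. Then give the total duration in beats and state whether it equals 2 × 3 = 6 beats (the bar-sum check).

1) 0.0ms=0b +333.952ms=3/7b
2) 333.952ms=3/7b +333.952ms=3/7b
3) 667.904ms=6/7b +333.952ms=3/7b
4) 1001.855ms=9/7b +333.952ms=3/7b
5) 1335.807ms=12/7b +333.952ms=3/7b
6) 1669.759ms=15/7b +333.952ms=3/7b
7) 2003.711ms=18/7b +333.952ms=3/7b
8) 2337.662ms=3b +1168.831ms=3/2b
9) 3506.494ms=9/2b +584.416ms=3/4b
10) 4090.909ms=21/4b +584.416ms=3/4b
Σ=6b of 6 (77bpm 3/4) — PASS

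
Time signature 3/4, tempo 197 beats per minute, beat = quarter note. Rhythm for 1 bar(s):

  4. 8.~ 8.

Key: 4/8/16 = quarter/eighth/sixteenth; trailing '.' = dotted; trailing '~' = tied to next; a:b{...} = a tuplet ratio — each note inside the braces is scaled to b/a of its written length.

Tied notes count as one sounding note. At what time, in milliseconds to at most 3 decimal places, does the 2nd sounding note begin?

note 2 onset = 3/2b = 456.853ms

1. 0.0ms @ 0 + 456.853ms (3/2)
2. 456.853ms @ 3/2 + 456.853ms (3/2)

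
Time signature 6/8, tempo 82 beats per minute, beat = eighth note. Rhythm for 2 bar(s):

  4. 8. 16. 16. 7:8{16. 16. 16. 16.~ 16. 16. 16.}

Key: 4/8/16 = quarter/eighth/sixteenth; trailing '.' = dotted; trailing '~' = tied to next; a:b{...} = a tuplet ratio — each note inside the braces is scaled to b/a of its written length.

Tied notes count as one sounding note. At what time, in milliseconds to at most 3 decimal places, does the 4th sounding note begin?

note 4 onset = 21/4b = 3841.463ms

1. 0.0ms @ 0 + 2195.122ms (3)
2. 2195.122ms @ 3 + 1097.561ms (3/2)
3. 3292.683ms @ 9/2 + 548.78ms (3/4)
4. 3841.463ms @ 21/4 + 548.78ms (3/4)
5. 4390.244ms @ 6 + 627.178ms (6/7)
6. 5017.422ms @ 48/7 + 627.178ms (6/7)
7. 5644.599ms @ 54/7 + 627.178ms (6/7)
8. 6271.777ms @ 60/7 + 1254.355ms (12/7)
9. 7526.132ms @ 72/7 + 627.178ms (6/7)
10. 8153.31ms @ 78/7 + 627.178ms (6/7)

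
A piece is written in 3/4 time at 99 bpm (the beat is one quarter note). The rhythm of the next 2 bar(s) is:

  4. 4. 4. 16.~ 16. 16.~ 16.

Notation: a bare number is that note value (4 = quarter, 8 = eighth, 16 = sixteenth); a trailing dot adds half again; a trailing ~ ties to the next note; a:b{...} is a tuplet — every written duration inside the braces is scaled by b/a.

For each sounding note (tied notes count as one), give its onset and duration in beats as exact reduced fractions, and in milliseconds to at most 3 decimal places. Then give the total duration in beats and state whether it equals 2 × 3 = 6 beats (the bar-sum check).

1) 0.0ms=0b +909.091ms=3/2b
2) 909.091ms=3/2b +909.091ms=3/2b
3) 1818.182ms=3b +909.091ms=3/2b
4) 2727.273ms=9/2b +454.545ms=3/4b
5) 3181.818ms=21/4b +454.545ms=3/4b
Σ=6b of 6 (99bpm 3/4) — PASS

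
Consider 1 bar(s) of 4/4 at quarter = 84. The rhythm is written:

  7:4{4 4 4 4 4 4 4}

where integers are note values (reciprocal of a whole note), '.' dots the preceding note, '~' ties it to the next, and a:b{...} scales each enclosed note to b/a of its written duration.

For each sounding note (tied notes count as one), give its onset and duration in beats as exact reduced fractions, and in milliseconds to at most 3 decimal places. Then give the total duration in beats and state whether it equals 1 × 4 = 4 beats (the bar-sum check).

1) 0.0ms=0b +408.163ms=4/7b
2) 408.163ms=4/7b +408.163ms=4/7b
3) 816.327ms=8/7b +408.163ms=4/7b
4) 1224.49ms=12/7b +408.163ms=4/7b
5) 1632.653ms=16/7b +408.163ms=4/7b
6) 2040.816ms=20/7b +408.163ms=4/7b
7) 2448.98ms=24/7b +408.163ms=4/7b
Σ=4b of 4 (84bpm 4/4) — PASS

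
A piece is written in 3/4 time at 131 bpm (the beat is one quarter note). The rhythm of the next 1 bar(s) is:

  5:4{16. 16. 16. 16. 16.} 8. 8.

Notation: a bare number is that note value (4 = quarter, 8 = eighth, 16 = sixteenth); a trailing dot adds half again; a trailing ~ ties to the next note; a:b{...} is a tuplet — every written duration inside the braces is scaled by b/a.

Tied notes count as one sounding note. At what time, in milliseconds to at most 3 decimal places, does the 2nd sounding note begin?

note 2 onset = 3/10b = 137.405ms

1. 0.0ms @ 0 + 137.405ms (3/10)
2. 137.405ms @ 3/10 + 137.405ms (3/10)
3. 274.809ms @ 3/5 + 137.405ms (3/10)
4. 412.214ms @ 9/10 + 137.405ms (3/10)
5. 549.618ms @ 6/5 + 137.405ms (3/10)
6. 687.023ms @ 3/2 + 343.511ms (3/4)
7. 1030.534ms @ 9/4 + 343.511ms (3/4)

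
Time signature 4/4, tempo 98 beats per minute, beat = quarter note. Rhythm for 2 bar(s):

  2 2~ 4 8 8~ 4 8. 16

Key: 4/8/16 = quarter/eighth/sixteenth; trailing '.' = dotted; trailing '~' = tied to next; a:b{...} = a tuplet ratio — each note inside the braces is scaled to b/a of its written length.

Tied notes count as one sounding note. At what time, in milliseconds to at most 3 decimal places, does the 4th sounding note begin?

1. 0.0ms @ 0 + 1224.49ms (2)
2. 1224.49ms @ 2 + 1836.735ms (3)
3. 3061.224ms @ 5 + 306.122ms (1/2)
4. 3367.347ms @ 11/2 + 918.367ms (3/2)
5. 4285.714ms @ 7 + 459.184ms (3/4)
6. 4744.898ms @ 31/4 + 153.061ms (1/4)

note 4 onset = 11/2b = 3367.347ms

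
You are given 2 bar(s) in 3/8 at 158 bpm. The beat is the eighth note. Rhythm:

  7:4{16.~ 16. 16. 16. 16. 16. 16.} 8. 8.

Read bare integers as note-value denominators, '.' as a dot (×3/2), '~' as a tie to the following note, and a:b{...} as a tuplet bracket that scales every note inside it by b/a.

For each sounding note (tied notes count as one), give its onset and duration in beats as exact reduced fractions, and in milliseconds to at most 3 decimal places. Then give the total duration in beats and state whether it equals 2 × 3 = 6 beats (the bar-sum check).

1) 0.0ms=0b +325.497ms=6/7b
2) 325.497ms=6/7b +162.749ms=3/7b
3) 488.246ms=9/7b +162.749ms=3/7b
4) 650.995ms=12/7b +162.749ms=3/7b
5) 813.743ms=15/7b +162.749ms=3/7b
6) 976.492ms=18/7b +162.749ms=3/7b
7) 1139.241ms=3b +569.62ms=3/2b
8) 1708.861ms=9/2b +569.62ms=3/2b
Σ=6b of 6 (158bpm 3/8) — PASS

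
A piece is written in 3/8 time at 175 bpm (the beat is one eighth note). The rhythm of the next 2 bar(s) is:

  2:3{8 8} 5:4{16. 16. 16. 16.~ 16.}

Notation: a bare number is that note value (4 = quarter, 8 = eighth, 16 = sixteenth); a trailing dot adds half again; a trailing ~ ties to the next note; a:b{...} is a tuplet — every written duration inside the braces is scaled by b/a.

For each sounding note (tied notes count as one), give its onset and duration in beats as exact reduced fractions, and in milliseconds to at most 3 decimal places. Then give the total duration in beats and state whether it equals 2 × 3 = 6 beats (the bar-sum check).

1) 0.0ms=0b +514.286ms=3/2b
2) 514.286ms=3/2b +514.286ms=3/2b
3) 1028.571ms=3b +205.714ms=3/5b
4) 1234.286ms=18/5b +205.714ms=3/5b
5) 1440.0ms=21/5b +205.714ms=3/5b
6) 1645.714ms=24/5b +411.429ms=6/5b
Σ=6b of 6 (175bpm 3/8) — PASS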